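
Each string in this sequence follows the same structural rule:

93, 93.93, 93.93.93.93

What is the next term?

Every step duplicates the string with '.' between the halves.
So the next term is two copies of 93.93.93.93 with '.' between the halves.

93.93.93.93.93.93.93.93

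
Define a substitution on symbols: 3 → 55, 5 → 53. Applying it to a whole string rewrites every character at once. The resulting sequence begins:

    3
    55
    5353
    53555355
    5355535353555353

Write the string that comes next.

Applying the rule to each of the 16 symbols of 5355535353555353 gives the pieces 53 55 53 53 53 55 53 55 53 55 53 53 53 55 53 55, which concatenate to the answer.

53555353535553555355535353555355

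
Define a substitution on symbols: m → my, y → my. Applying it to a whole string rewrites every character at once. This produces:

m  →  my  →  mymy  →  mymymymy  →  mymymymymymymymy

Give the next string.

mymymymymymymymymymymymymymymymy

φ(mymymymymymymymy) expands symbol-by-symbol to my my my my my my my my my my my my my my my my; joining the 16 pieces gives the next term.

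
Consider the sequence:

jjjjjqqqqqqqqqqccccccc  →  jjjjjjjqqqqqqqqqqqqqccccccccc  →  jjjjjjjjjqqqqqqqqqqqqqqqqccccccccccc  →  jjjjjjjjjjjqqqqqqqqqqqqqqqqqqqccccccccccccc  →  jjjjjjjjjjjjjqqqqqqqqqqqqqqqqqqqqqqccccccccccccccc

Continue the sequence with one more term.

jjjjjjjjjjjjjjjqqqqqqqqqqqqqqqqqqqqqqqqqccccccccccccccccc

Each string has the form j^{2n-1} q^{3n+1} c^{2n+1}, where the shown terms are n = 3, 4, 5, 6, 7.
For the next term, n = 8, so the run lengths are 15, 25, 17.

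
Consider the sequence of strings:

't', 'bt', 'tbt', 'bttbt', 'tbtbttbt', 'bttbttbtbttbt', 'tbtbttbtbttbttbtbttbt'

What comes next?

bttbttbtbttbttbtbttbtbttbttbtbttbt

From term 3 onward, concatenate the second-to-last term with the last: t·bt = tbt, bt·tbt = bttbt, …
Continuing: bttbttbtbttbt · tbtbttbtbttbttbtbttbt gives term 8.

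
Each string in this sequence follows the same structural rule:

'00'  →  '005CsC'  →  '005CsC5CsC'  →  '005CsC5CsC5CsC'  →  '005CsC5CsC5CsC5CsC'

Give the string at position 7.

005CsC5CsC5CsC5CsC5CsC5CsC

The strings grow by a fixed suffix 5CsC each time.
From 005CsC5CsC5CsC5CsC, 2 further steps: 005CsC5CsC5CsC5CsC → 005CsC5CsC5CsC5CsC5CsC → (answer).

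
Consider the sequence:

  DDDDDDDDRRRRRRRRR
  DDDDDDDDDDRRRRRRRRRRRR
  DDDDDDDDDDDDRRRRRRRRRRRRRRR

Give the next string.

The n-th term is 2n+2 D's then 3n R's, where the shown terms are n = 3, 4, 5.
Setting n = 6 gives 14, 18 characters in each block.

DDDDDDDDDDDDDDRRRRRRRRRRRRRRRRRR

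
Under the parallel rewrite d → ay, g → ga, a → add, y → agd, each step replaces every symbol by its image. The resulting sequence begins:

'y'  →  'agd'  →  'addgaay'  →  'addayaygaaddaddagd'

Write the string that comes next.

Rewriting the 18 symbols of addayaygaaddaddagd one by one yields add ay ay add agd add agd ga add add ay ay add ay ay add ga ay; concatenated:

addayayaddagdaddagdgaaddaddayayaddayayaddgaay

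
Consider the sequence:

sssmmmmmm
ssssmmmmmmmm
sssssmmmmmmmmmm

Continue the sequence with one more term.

Each string has the form s^{n} m^{2n}, where the shown terms are n = 3, 4, 5.
Setting n = 6 gives 6, 12 characters in each block.

ssssssmmmmmmmmmmmm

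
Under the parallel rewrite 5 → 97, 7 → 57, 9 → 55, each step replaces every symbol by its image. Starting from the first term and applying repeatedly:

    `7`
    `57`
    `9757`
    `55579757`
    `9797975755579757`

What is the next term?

Rewriting the 16 symbols of 9797975755579757 one by one yields 55 57 55 57 55 57 97 57 97 97 97 57 55 57 97 57; concatenated:

55575557555797579797975755579757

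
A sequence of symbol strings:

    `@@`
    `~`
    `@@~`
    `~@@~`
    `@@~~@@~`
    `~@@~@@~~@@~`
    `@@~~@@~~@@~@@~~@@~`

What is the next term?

~@@~@@~~@@~@@~~@@~~@@~@@~~@@~

Each term (from the third on) is the two preceding terms concatenated in order: term 3 = @@·~ = @@~.
Continuing: ~@@~@@~~@@~ · @@~~@@~~@@~@@~~@@~ gives term 8.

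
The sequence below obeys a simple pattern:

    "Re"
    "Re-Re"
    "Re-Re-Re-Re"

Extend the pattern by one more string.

Each string is two copies of the previous one joined by '-'.
Doubling Re-Re-Re-Re with '-' between the halves:

Re-Re-Re-Re-Re-Re-Re-Re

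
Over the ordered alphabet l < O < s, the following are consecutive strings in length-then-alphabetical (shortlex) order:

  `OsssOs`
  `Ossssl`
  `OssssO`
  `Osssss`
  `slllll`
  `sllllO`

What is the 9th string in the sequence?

slllOO

Continuing the enumeration 3 steps past sllllO: sllllO → slllls → slllOl → (answer).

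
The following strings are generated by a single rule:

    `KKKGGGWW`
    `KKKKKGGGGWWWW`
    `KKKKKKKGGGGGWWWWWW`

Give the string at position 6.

KKKKKKKKKKKKKGGGGGGGGWWWWWWWWWWWW

The n-th term is 2n+1 K's then n+2 G's then 2n W's (n = 1, 2, …).
At n = 6 the blocks have lengths 13, 8, 12.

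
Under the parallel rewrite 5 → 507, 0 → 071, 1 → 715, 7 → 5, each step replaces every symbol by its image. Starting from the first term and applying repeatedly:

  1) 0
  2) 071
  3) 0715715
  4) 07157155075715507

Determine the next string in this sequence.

07157155075715507507071550757155075070715

Applying the rule to each of the 17 symbols of 07157155075715507 gives the pieces 071 5 715 507 5 715 507 507 071 5 507 5 715 507 507 071 5, which concatenate to the answer.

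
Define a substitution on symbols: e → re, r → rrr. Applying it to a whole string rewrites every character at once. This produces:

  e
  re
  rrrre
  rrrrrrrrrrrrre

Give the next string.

φ(rrrrrrrrrrrrre) expands symbol-by-symbol to rrr rrr rrr rrr rrr rrr rrr rrr rrr rrr rrr rrr rrr re; joining the 14 pieces gives the next term.

rrrrrrrrrrrrrrrrrrrrrrrrrrrrrrrrrrrrrrrre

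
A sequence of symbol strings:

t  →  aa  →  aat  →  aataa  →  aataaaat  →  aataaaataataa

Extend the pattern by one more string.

aataaaataataaaataaaat

From term 3 onward, concatenate the last term with the second-to-last: aa·t = aat, aat·aa = aataa, …
The next term joins aataaaataataa and aataaaat.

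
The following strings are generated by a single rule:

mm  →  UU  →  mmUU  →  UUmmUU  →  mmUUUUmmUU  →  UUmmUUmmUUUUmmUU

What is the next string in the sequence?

Each term (from the third on) is the two preceding terms concatenated in order: term 3 = mm·UU = mmUU.
Continuing: mmUUUUmmUU · UUmmUUmmUUUUmmUU gives term 7.

mmUUUUmmUUUUmmUUmmUUUUmmUU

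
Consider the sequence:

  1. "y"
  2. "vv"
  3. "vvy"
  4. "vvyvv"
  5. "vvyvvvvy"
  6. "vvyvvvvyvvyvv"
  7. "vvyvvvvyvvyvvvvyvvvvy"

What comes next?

vvyvvvvyvvyvvvvyvvvvyvvyvvvvyvvyvv

From term 3 onward, concatenate the last term with the second-to-last: vv·y = vvy, vvy·vv = vvyvv, …
The next term joins vvyvvvvyvvyvvvvyvvvvy and vvyvvvvyvvyvv.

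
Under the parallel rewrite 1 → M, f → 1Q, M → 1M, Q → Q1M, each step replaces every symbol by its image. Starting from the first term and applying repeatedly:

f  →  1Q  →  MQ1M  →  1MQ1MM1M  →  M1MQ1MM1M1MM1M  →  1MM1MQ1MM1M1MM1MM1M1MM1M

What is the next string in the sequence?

M1M1MM1MQ1MM1M1MM1MM1M1MM1M1MM1MM1M1MM1M

φ(1MM1MQ1MM1M1MM1MM1M1MM1M) expands symbol-by-symbol to M 1M 1M M 1M Q1M M 1M 1M M 1M M 1M 1M M 1M 1M M 1M M 1M 1M M 1M; joining the 24 pieces gives the next term.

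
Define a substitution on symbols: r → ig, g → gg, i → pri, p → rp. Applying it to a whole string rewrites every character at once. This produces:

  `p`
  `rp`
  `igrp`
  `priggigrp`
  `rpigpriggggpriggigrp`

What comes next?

Applying the rule to each of the 20 symbols of rpigpriggggpriggigrp gives the pieces ig rp pri gg rp ig pri gg gg gg gg rp ig pri gg gg pri gg ig rp, which concatenate to the answer.

igrppriggrpigpriggggggggrpigpriggggpriggigrp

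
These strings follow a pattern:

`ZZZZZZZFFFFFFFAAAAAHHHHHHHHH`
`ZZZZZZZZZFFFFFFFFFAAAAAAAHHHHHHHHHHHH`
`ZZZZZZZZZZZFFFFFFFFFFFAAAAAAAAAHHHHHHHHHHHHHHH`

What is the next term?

ZZZZZZZZZZZZZFFFFFFFFFFFFFAAAAAAAAAAAHHHHHHHHHHHHHHHHHH

The n-th term is 2n+1 Z's then 2n+1 F's then 2n-1 A's then 3n H's, where the shown terms are n = 3, 4, 5.
At n = 6 the blocks have lengths 13, 13, 11, 18.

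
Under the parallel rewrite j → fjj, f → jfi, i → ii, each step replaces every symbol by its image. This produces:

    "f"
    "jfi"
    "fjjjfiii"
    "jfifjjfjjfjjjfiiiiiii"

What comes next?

fjjjfiiijfifjjfjjjfifjjfjjjfifjjfjjfjjjfiiiiiiiiiiiiiii

Replace each of the 21 characters of jfifjjfjjfjjjfiiiiiii in place — fjj jfi ii jfi fjj fjj jfi fjj fjj jfi fjj fjj fjj jfi ii ii ii ii ii ii ii — and concatenate.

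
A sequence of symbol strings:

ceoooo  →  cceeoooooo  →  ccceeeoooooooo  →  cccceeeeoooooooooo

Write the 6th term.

cccccceeeeeeoooooooooooooo

Each string has the form c^{n} e^{n} o^{2n+2} (n = 1, 2, …).
At n = 6 the blocks have lengths 6, 6, 14.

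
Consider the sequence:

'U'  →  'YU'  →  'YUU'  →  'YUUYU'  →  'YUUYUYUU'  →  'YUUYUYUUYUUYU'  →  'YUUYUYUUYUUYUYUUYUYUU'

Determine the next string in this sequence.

From term 3 onward, concatenate the last term with the second-to-last: YU·U = YUU, YUU·YU = YUUYU, …
The next term joins YUUYUYUUYUUYUYUUYUYUU and YUUYUYUUYUUYU.

YUUYUYUUYUUYUYUUYUYUUYUUYUYUUYUUYU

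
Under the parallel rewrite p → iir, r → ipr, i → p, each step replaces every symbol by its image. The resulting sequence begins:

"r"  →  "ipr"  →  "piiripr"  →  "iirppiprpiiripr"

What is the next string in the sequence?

Applying the rule to each of the 15 symbols of iirppiprpiiripr gives the pieces p p ipr iir iir p iir ipr iir p p ipr p iir ipr, which concatenate to the answer.

ppipriiriirpiiripriirppiprpiiripr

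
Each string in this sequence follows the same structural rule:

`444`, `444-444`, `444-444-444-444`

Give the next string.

444-444-444-444-444-444-444-444

Every step duplicates the string with '-' between the halves.
So the next term is two copies of 444-444-444-444 with '-' between the halves.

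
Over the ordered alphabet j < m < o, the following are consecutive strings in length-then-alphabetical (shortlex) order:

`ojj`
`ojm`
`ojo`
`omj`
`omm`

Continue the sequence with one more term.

omo

Find the rightmost character of omm below o, bump it to the next letter, and reset everything to its right to j.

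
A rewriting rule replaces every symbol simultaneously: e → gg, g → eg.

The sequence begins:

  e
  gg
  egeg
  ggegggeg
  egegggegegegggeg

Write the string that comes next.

ggegggegegegggegggegggegegegggeg

φ(egegggegegegggeg) expands symbol-by-symbol to gg eg gg eg eg eg gg eg gg eg gg eg eg eg gg eg; joining the 16 pieces gives the next term.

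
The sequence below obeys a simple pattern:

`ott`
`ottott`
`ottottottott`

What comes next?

s(k+1) = s(k)·s(k) — each term doubles the last.
Doubling ottottottott:

ottottottottottottottott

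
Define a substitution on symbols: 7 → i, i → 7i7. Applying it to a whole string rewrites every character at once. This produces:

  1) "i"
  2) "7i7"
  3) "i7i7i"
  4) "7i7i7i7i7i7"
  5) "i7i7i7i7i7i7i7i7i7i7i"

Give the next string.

Replace each of the 21 characters of i7i7i7i7i7i7i7i7i7i7i in place — 7i7 i 7i7 i 7i7 i 7i7 i 7i7 i 7i7 i 7i7 i 7i7 i 7i7 i 7i7 i 7i7 — and concatenate.

7i7i7i7i7i7i7i7i7i7i7i7i7i7i7i7i7i7i7i7i7i7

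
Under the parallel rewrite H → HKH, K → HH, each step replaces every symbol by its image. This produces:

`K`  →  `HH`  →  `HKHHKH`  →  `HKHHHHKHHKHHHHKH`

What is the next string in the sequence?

Replace each of the 16 characters of HKHHHHKHHKHHHHKH in place — HKH HH HKH HKH HKH HKH HH HKH HKH HH HKH HKH HKH HKH HH HKH — and concatenate.

HKHHHHKHHKHHKHHKHHHHKHHKHHHHKHHKHHKHHKHHHHKH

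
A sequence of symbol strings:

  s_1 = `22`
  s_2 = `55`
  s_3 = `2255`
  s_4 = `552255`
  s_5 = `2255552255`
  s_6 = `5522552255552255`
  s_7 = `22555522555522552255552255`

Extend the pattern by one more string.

Each term (from the third on) is the two preceding terms concatenated in order: term 3 = 22·55 = 2255.
The next term joins 5522552255552255 and 22555522555522552255552255.

552255225555225522555522555522552255552255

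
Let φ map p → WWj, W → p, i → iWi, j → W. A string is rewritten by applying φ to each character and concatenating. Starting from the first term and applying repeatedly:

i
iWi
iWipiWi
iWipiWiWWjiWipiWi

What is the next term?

Rewriting the 17 symbols of iWipiWiWWjiWipiWi one by one yields iWi p iWi WWj iWi p iWi p p W iWi p iWi WWj iWi p iWi; concatenated:

iWipiWiWWjiWipiWippWiWipiWiWWjiWipiWi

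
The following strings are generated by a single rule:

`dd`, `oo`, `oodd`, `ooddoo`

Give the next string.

From term 3 onward, concatenate the last term with the second-to-last: oo·dd = oodd, oodd·oo = ooddoo, …
The next term joins ooddoo and oodd.

ooddoooodd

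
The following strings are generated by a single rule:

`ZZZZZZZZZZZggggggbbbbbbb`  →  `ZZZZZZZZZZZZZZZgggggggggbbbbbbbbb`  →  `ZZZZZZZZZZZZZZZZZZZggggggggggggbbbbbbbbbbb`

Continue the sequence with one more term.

Each string has the form Z^{4n+3} g^{3n} b^{2n+3}, where the shown terms are n = 2, 3, 4.
For the next term, n = 5, so the run lengths are 23, 15, 13.

ZZZZZZZZZZZZZZZZZZZZZZZgggggggggggggggbbbbbbbbbbbbb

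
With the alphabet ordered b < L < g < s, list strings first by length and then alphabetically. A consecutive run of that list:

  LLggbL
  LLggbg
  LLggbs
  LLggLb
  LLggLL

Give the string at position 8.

Stepping forward 3 times from LLggLL: LLggLL → LLggLg → LLggLs, then the target.

LLgggb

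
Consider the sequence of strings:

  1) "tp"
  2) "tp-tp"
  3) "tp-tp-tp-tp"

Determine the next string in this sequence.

tp-tp-tp-tp-tp-tp-tp-tp

s(k+1) = s(k)·-·s(k) — each term doubles the last with '-' between the halves.
One more doubling of tp-tp-tp-tp gives the answer.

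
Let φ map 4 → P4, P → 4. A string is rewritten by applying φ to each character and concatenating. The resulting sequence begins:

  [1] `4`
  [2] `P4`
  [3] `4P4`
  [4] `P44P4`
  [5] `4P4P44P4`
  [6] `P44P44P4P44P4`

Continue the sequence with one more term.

4P4P44P4P44P44P4P44P4

φ(P44P44P4P44P4) expands symbol-by-symbol to 4 P4 P4 4 P4 P4 4 P4 4 P4 P4 4 P4; joining the 13 pieces gives the next term.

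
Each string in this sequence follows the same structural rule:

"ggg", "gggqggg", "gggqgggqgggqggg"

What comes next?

Every step duplicates the string with 'q' between the halves.
One more doubling of gggqgggqgggqggg gives the answer.

gggqgggqgggqgggqgggqgggqgggqggg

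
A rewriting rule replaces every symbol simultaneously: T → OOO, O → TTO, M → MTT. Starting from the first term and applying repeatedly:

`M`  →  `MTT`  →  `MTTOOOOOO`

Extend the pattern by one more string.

MTTOOOOOOTTOTTOTTOTTOTTOTTO

Expanding MTTOOOOOO: M→MTT, T→OOO, T→OOO, O→TTO, O→TTO, O→TTO, O→TTO, O→TTO, O→TTO. Concatenated: MTT OOO OOO TTO TTO TTO TTO TTO TTO.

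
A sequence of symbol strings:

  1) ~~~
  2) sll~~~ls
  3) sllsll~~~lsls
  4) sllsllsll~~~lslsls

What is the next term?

sllsllsllsll~~~lslslsls

Each term wraps the previous one in sll on the left and ls on the right.
So the next term is sll·sllsllsll~~~lslsls·ls.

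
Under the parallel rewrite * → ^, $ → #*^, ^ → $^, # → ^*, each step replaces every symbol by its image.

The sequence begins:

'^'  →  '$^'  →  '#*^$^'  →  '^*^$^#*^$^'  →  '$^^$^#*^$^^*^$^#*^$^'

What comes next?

#*^$^$^#*^$^^*^$^#*^$^$^^$^#*^$^^*^$^#*^$^

Applying the rule to each of the 20 symbols of $^^$^#*^$^^*^$^#*^$^ gives the pieces #*^ $^ $^ #*^ $^ ^* ^ $^ #*^ $^ $^ ^ $^ #*^ $^ ^* ^ $^ #*^ $^, which concatenate to the answer.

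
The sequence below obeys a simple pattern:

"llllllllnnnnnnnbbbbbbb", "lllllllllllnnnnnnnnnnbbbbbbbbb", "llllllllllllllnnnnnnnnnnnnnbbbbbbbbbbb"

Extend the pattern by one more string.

Term n consists of 3n-1 l's, followed by 3n-2 n's, followed by 2n+1 b's, where the shown terms are n = 3, 4, 5.
At n = 6 the blocks have lengths 17, 16, 13.

lllllllllllllllllnnnnnnnnnnnnnnnnbbbbbbbbbbbbb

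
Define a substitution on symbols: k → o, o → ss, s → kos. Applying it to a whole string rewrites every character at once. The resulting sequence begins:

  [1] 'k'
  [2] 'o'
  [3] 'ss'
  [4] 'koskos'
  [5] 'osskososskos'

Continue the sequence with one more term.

Rewriting each symbol of osskososskos: o→ss, s→kos, s→kos, k→o, o→ss, s→kos, o→ss, s→kos, s→kos, k→o, o→ss, s→kos, which concatenates to ss kos kos o ss kos ss kos kos o ss kos.

sskoskososskossskoskososskos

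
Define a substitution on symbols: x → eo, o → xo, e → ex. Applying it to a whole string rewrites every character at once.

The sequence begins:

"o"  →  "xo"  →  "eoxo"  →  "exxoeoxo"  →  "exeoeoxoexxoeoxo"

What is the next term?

exeoexxoexxoeoxoexeoeoxoexxoeoxo

φ(exeoeoxoexxoeoxo) expands symbol-by-symbol to ex eo ex xo ex xo eo xo ex eo eo xo ex xo eo xo; joining the 16 pieces gives the next term.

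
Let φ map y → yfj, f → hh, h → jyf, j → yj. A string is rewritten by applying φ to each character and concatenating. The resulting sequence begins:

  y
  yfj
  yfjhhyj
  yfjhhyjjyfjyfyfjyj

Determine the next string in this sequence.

yfjhhyjjyfjyfyfjyjyjyfjhhyjyfjhhyfjhhyjyfjyj

Replace each of the 18 characters of yfjhhyjjyfjyfyfjyj in place — yfj hh yj jyf jyf yfj yj yj yfj hh yj yfj hh yfj hh yj yfj yj — and concatenate.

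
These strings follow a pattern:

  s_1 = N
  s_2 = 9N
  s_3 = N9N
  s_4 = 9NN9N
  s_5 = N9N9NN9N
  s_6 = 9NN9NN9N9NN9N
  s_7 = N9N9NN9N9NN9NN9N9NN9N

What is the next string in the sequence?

9NN9NN9N9NN9NN9N9NN9N9NN9NN9N9NN9N

This is a Fibonacci-style word recurrence s(k) = s(k−2)·s(k−1): e.g. N·9N = N9N.
So term 8 is 9NN9NN9N9NN9N·N9N9NN9N9NN9NN9N9NN9N.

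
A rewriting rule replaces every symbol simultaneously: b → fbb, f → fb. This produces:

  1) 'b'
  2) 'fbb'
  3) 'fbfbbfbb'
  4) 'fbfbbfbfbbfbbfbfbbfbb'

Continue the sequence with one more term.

fbfbbfbfbbfbbfbfbbfbfbbfbbfbfbbfbbfbfbbfbfbbfbbfbfbbfbb

Replace each of the 21 characters of fbfbbfbfbbfbbfbfbbfbb in place — fb fbb fb fbb fbb fb fbb fb fbb fbb fb fbb fbb fb fbb fb fbb fbb fb fbb fbb — and concatenate.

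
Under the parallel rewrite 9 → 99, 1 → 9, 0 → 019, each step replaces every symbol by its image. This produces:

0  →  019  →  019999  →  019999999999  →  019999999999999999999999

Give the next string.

φ(019999999999999999999999) expands symbol-by-symbol to 019 9 99 99 99 99 99 99 99 99 99 99 99 99 99 99 99 99 99 99 99 99 99 99; joining the 24 pieces gives the next term.

019999999999999999999999999999999999999999999999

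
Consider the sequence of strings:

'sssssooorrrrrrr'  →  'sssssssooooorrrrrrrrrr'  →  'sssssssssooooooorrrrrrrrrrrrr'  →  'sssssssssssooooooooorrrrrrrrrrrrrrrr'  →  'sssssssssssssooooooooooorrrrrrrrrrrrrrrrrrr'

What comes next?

Each string has the form s^{2n+1} o^{2n-1} r^{3n+1}, where the shown terms are n = 2, 3, 4, 5, 6.
At n = 7 the blocks have lengths 15, 13, 22.

sssssssssssssssooooooooooooorrrrrrrrrrrrrrrrrrrrrr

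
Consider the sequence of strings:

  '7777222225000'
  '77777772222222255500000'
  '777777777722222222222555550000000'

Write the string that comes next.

7777777777777222222222222225555555000000000

Reading off run lengths: 7 runs 4, 7, 10; 2 runs 5, 8, 11; 5 runs 1, 3, 5; 0 runs 3, 5, 7 — each is linear in n (n = 1, 2, …).
At n = 4 the blocks have lengths 13, 14, 7, 9.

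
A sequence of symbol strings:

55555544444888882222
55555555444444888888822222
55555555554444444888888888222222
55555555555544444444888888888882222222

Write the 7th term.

55555555555555555544444444444888888888888888882222222222

Term n consists of 2n 5's, followed by n+2 4's, followed by 2n-1 8's, followed by n+1 2's, where the shown terms are n = 3, 4, 5, 6.
At n = 9 the blocks have lengths 18, 11, 17, 10.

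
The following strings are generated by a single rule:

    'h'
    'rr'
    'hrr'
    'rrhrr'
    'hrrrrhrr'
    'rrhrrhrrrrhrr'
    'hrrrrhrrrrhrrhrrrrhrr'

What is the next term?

Each term (from the third on) is the two preceding terms concatenated in order: term 3 = h·rr = hrr.
Continuing: rrhrrhrrrrhrr · hrrrrhrrrrhrrhrrrrhrr gives term 8.

rrhrrhrrrrhrrhrrrrhrrrrhrrhrrrrhrr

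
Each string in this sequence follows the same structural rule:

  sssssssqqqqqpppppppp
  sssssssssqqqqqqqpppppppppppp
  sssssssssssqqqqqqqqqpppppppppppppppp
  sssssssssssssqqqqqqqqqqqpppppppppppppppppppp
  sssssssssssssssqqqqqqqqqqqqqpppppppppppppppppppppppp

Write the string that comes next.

sssssssssssssssssqqqqqqqqqqqqqqqpppppppppppppppppppppppppppp

Term n consists of 2n+3 s's, followed by 2n+1 q's, followed by 4n p's, where the shown terms are n = 2, 3, 4, 5, 6.
At n = 7 the blocks have lengths 17, 15, 28.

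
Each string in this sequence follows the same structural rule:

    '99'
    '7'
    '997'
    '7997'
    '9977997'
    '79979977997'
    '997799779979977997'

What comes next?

This is a Fibonacci-style word recurrence s(k) = s(k−2)·s(k−1): e.g. 99·7 = 997.
So term 8 is 79979977997·997799779979977997.

79979977997997799779979977997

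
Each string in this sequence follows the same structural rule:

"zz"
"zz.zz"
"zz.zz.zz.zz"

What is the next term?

s(k+1) = s(k)·.·s(k) — each term doubles the last with '.' between the halves.
Doubling zz.zz.zz.zz with '.' between the halves:

zz.zz.zz.zz.zz.zz.zz.zz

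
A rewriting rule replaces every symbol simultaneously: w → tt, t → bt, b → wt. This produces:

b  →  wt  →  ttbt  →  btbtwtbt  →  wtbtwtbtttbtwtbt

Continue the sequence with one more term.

ttbtwtbtttbtwtbtbtbtwtbtttbtwtbt

Applying the rule to each of the 16 symbols of wtbtwtbtttbtwtbt gives the pieces tt bt wt bt tt bt wt bt bt bt wt bt tt bt wt bt, which concatenate to the answer.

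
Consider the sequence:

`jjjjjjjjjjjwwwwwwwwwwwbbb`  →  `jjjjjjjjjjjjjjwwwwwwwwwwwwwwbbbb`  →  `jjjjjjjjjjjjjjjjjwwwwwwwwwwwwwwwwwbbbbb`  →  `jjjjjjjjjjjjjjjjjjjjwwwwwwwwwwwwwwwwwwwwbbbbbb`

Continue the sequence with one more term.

jjjjjjjjjjjjjjjjjjjjjjjwwwwwwwwwwwwwwwwwwwwwwwbbbbbbb

Reading off run lengths: j runs 11, 14, 17, 20; w runs 11, 14, 17, 20; b runs 3, 4, 5, 6 — each is linear in n, where the shown terms are n = 3, 4, 5, 6.
For the next term, n = 7, so the run lengths are 23, 23, 7.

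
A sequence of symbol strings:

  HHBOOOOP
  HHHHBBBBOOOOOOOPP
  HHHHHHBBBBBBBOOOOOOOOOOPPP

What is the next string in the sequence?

The n-th term is 2n H's then 3n-2 B's then 3n+1 O's then n P's (n = 1, 2, …).
Setting n = 4 gives 8, 10, 13, 4 characters in each block.

HHHHHHHHBBBBBBBBBBOOOOOOOOOOOOOPPPP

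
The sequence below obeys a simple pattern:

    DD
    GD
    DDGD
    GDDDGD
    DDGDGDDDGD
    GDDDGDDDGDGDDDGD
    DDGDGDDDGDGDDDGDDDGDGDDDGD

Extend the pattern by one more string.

This is a Fibonacci-style word recurrence s(k) = s(k−2)·s(k−1): e.g. DD·GD = DDGD.
Continuing: GDDDGDDDGDGDDDGD · DDGDGDDDGDGDDDGDDDGDGDDDGD gives term 8.

GDDDGDDDGDGDDDGDDDGDGDDDGDGDDDGDDDGDGDDDGD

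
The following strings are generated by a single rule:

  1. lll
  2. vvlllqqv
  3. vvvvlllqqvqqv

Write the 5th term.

vvvvvvvvlllqqvqqvqqvqqv

Each term wraps the previous one in vv on the left and qqv on the right.
From vvvvlllqqvqqv, 2 further steps: vvvvlllqqvqqv → vvvvvvlllqqvqqvqqv → (answer).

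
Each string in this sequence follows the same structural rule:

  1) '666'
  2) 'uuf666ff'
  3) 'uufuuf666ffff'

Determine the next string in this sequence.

Each term wraps the previous one in uuf on the left and ff on the right.
Applying this once more to uufuuf666ffff:

uufuufuuf666ffffff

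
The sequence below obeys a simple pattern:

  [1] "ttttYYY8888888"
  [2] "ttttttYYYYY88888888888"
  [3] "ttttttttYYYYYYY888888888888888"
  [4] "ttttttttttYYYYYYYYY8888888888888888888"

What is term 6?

ttttttttttttttYYYYYYYYYYYYY888888888888888888888888888

Each string has the form t^{2n+2} Y^{2n+1} 8^{4n+3} (n = 1, 2, …).
At n = 6 the blocks have lengths 14, 13, 27.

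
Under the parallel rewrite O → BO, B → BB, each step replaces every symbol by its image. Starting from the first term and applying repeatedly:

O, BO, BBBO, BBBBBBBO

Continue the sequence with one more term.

Rewriting each symbol of BBBBBBBO: B→BB, B→BB, B→BB, B→BB, B→BB, B→BB, B→BB, O→BO, which concatenates to BB BB BB BB BB BB BB BO.

BBBBBBBBBBBBBBBO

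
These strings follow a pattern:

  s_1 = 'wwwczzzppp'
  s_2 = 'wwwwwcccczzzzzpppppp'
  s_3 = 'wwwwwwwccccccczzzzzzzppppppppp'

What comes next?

wwwwwwwwwcccccccccczzzzzzzzzpppppppppppp

The n-th term is 2n+1 w's then 3n-2 c's then 2n+1 z's then 3n p's (n = 1, 2, …).
Setting n = 4 gives 9, 10, 9, 12 characters in each block.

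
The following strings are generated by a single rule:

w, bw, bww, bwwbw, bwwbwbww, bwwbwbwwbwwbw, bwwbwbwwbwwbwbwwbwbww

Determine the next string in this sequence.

This is a Fibonacci-style word recurrence s(k) = s(k−1)·s(k−2): e.g. bw·w = bww.
Continuing: bwwbwbwwbwwbwbwwbwbww · bwwbwbwwbwwbw gives term 8.

bwwbwbwwbwwbwbwwbwbwwbwwbwbwwbwwbw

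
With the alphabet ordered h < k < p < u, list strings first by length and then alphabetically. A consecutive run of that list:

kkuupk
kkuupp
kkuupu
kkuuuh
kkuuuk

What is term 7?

kkuuuu

Advancing 2 positions from kkuuuk through kkuuuk → kkuuup reaches term 7.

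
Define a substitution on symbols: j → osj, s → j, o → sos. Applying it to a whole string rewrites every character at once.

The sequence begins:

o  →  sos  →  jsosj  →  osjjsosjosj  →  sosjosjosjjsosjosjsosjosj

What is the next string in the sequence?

Rewriting the 25 symbols of sosjosjosjjsosjosjsosjosj one by one yields j sos j osj sos j osj sos j osj osj j sos j osj sos j osj j sos j osj sos j osj; concatenated:

jsosjosjsosjosjsosjosjosjjsosjosjsosjosjjsosjosjsosjosj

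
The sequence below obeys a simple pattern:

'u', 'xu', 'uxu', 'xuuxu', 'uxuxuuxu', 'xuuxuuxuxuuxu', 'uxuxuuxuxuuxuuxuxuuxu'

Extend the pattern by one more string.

Each term (from the third on) is the two preceding terms concatenated in order: term 3 = u·xu = uxu.
Continuing: xuuxuuxuxuuxu · uxuxuuxuxuuxuuxuxuuxu gives term 8.

xuuxuuxuxuuxuuxuxuuxuxuuxuuxuxuuxu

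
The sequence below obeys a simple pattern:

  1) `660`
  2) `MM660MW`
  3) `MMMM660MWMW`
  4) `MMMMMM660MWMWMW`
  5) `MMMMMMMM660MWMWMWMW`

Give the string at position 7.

Each term wraps the previous one in MM on the left and MW on the right.
From MMMMMMMM660MWMWMWMW, 2 further steps: MMMMMMMM660MWMWMWMW → MMMMMMMMMM660MWMWMWMWMW → (answer).

MMMMMMMMMMMM660MWMWMWMWMWMW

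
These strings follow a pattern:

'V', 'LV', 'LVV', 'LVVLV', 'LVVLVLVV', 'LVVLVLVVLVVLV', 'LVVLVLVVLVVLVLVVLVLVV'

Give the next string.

LVVLVLVVLVVLVLVVLVLVVLVVLVLVVLVVLV

Each term (from the third on) is the previous term followed by the one before it: term 3 = LV·V = LVV.
So term 8 is LVVLVLVVLVVLVLVVLVLVV·LVVLVLVVLVVLV.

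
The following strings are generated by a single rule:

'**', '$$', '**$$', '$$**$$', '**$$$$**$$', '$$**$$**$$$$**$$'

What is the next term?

This is a Fibonacci-style word recurrence s(k) = s(k−2)·s(k−1): e.g. **·$$ = **$$.
The next term joins **$$$$**$$ and $$**$$**$$$$**$$.

**$$$$**$$$$**$$**$$$$**$$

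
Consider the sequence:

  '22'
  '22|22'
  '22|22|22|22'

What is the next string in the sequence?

22|22|22|22|22|22|22|22

s(k+1) = s(k)·|·s(k) — each term doubles the last with '|' between the halves.
So the next term is two copies of 22|22|22|22 with '|' between the halves.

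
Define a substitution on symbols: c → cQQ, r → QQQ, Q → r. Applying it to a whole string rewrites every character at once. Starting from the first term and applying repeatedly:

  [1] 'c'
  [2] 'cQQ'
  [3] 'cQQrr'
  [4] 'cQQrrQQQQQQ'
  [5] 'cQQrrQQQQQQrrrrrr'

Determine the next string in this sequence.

cQQrrQQQQQQrrrrrrQQQQQQQQQQQQQQQQQQ

φ(cQQrrQQQQQQrrrrrr) expands symbol-by-symbol to cQQ r r QQQ QQQ r r r r r r QQQ QQQ QQQ QQQ QQQ QQQ; joining the 17 pieces gives the next term.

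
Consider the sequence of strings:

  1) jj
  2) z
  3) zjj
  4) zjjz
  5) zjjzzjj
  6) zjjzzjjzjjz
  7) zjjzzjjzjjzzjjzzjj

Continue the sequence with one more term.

zjjzzjjzjjzzjjzzjjzjjzzjjzjjz

This is a Fibonacci-style word recurrence s(k) = s(k−1)·s(k−2): e.g. z·jj = zjj.
Continuing: zjjzzjjzjjzzjjzzjj · zjjzzjjzjjz gives term 8.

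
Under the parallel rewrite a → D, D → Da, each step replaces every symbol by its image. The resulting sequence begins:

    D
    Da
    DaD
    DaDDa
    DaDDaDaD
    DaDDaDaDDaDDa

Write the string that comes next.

Applying the rule to each of the 13 symbols of DaDDaDaDDaDDa gives the pieces Da D Da Da D Da D Da Da D Da Da D, which concatenate to the answer.

DaDDaDaDDaDDaDaDDaDaD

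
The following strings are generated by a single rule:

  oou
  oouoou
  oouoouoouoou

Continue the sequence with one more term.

oouoouoouoouoouoouoouoou

Every step duplicates the string.
One more doubling of oouoouoouoou gives the answer.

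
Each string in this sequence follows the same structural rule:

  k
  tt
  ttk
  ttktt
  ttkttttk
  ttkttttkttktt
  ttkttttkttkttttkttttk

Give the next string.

ttkttttkttkttttkttttkttkttttkttktt

From term 3 onward, concatenate the last term with the second-to-last: tt·k = ttk, ttk·tt = ttktt, …
Continuing: ttkttttkttkttttkttttk · ttkttttkttktt gives term 8.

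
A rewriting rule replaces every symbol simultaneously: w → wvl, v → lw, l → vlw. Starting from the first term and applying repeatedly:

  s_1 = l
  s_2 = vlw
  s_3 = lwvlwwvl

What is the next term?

Apply φ to lwvlwwvl symbol by symbol: l→vlw, w→wvl, v→lw, l→vlw, w→wvl, w→wvl, v→lw, l→vlw; joined: vlw wvl lw vlw wvl wvl lw vlw.

vlwwvllwvlwwvlwvllwvlw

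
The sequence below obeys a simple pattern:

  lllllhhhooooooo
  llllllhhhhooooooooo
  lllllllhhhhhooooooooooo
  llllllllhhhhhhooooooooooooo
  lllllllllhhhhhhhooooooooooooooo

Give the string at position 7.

lllllllllllhhhhhhhhhooooooooooooooooooo

The n-th term is n+2 l's then n h's then 2n+1 o's, where the shown terms are n = 3, 4, 5, 6, 7.
For term 7, n = 9, so the run lengths are 11, 9, 19.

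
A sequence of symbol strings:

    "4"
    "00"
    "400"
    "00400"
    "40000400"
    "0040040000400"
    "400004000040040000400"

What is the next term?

0040040000400400004000040040000400

Each term (from the third on) is the two preceding terms concatenated in order: term 3 = 4·00 = 400.
The next term joins 0040040000400 and 400004000040040000400.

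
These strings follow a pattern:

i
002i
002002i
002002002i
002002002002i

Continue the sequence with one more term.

The strings grow by a fixed prefix 002 each time.
Applying this once more to 002002002002i:

002002002002002i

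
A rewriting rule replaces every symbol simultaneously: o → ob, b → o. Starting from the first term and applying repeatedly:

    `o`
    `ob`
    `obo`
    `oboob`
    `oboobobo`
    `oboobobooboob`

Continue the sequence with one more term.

Applying the rule to each of the 13 symbols of oboobobooboob gives the pieces ob o ob ob o ob o ob ob o ob ob o, which concatenate to the answer.

obooboboobooboboobobo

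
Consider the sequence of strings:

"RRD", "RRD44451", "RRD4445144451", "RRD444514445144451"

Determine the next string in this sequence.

Every step adds 44451 to the end: s(k+1) = s(k)·44451.
Applying this once more to RRD444514445144451:

RRD44451444514445144451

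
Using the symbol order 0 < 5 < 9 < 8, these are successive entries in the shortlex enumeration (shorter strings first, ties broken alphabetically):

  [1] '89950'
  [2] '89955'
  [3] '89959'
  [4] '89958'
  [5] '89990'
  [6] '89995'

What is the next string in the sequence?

89999

Treat 89995 as a base-4 numeral over the given alphabet and add one, carrying through any trailing 8's.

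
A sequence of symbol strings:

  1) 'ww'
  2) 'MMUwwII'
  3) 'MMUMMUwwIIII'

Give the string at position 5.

Each term wraps the previous one in MMU on the left and II on the right.
From MMUMMUwwIIII, 2 further steps: MMUMMUwwIIII → MMUMMUMMUwwIIIIII → (answer).

MMUMMUMMUMMUwwIIIIIIII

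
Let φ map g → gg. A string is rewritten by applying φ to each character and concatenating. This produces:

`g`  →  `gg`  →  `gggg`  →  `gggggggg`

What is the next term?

Rewriting each symbol of gggggggg: g→gg, g→gg, g→gg, g→gg, g→gg, g→gg, g→gg, g→gg, which concatenates to gg gg gg gg gg gg gg gg.

gggggggggggggggg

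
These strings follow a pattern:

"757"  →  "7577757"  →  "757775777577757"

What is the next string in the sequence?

Every step duplicates the string with '7' between the halves.
Doubling 757775777577757 with '7' between the halves:

7577757775777577757775777577757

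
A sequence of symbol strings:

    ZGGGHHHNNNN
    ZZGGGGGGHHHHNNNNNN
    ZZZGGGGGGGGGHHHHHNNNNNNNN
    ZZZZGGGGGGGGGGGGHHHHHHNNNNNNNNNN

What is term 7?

ZZZZZZZGGGGGGGGGGGGGGGGGGGGGHHHHHHHHHNNNNNNNNNNNNNNNN

Term n consists of n Z's, followed by 3n G's, followed by n+2 H's, followed by 2n+2 N's (n = 1, 2, …).
For term 7, n = 7, so the run lengths are 7, 21, 9, 16.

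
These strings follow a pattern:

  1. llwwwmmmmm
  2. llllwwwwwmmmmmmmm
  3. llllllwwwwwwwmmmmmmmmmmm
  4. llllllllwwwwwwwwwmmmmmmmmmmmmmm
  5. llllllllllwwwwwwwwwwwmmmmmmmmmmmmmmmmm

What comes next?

Term n consists of 2n l's, followed by 2n+1 w's, followed by 3n+2 m's (n = 1, 2, …).
At n = 6 the blocks have lengths 12, 13, 20.

llllllllllllwwwwwwwwwwwwwmmmmmmmmmmmmmmmmmmmm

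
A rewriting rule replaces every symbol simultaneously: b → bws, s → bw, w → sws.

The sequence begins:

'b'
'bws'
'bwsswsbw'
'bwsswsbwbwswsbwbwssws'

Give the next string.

bwsswsbwbwswsbwbwsswsbwsswsbwswsbwbwsswsbwsswsbwbwswsbw

φ(bwsswsbwbwswsbwbwssws) expands symbol-by-symbol to bws sws bw bw sws bw bws sws bws sws bw sws bw bws sws bws sws bw bw sws bw; joining the 21 pieces gives the next term.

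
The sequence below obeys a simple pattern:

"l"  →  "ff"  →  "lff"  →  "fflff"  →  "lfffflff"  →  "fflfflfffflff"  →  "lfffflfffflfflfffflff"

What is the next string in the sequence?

fflfflfffflfflfffflfffflfflfffflff

Each term (from the third on) is the two preceding terms concatenated in order: term 3 = l·ff = lff.
The next term joins fflfflfffflff and lfffflfffflfflfffflff.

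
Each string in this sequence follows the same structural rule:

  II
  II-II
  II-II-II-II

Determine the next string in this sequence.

Each string is two copies of the previous one joined by '-'.
Doubling II-II-II-II with '-' between the halves:

II-II-II-II-II-II-II-II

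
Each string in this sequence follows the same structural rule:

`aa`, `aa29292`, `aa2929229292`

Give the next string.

Each term is the previous one with 29292 appended.
Applying this once more to aa2929229292:

aa292922929229292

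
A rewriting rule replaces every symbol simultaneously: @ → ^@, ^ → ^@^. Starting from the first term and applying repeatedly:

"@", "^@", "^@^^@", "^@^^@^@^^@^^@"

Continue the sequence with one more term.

^@^^@^@^^@^^@^@^^@^@^^@^^@^@^^@^^@

Applying the rule to each of the 13 symbols of ^@^^@^@^^@^^@ gives the pieces ^@^ ^@ ^@^ ^@^ ^@ ^@^ ^@ ^@^ ^@^ ^@ ^@^ ^@^ ^@, which concatenate to the answer.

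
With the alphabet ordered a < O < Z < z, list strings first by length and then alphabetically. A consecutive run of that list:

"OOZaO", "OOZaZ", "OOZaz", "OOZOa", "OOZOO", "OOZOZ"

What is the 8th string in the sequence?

Continuing the enumeration 2 steps past OOZOZ: OOZOZ → OOZOz → (answer).

OOZZa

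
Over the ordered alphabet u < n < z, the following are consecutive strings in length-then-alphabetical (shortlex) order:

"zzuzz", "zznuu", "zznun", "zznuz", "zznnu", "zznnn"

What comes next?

zznnz

Treat zznnn as a base-3 numeral over the given alphabet and add one, carrying through any trailing z's.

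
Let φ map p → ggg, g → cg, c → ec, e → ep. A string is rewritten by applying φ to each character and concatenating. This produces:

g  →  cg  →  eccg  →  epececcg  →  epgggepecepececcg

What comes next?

Applying the rule to each of the 17 symbols of epgggepecepececcg gives the pieces ep ggg cg cg cg ep ggg ep ec ep ggg ep ec ep ec ec cg, which concatenate to the answer.

epgggcgcgcgepgggepecepgggepecepececcg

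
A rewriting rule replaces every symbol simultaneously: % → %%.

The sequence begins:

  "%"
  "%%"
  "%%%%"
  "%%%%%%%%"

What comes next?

%%%%%%%%%%%%%%%%

Apply φ to %%%%%%%% symbol by symbol: %→%%, %→%%, %→%%, %→%%, %→%%, %→%%, %→%%, %→%%; joined: %% %% %% %% %% %% %% %%.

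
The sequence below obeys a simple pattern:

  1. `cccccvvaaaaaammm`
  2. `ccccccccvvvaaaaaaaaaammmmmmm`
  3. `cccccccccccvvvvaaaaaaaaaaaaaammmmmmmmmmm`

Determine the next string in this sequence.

The n-th term is 3n+2 c's then n+1 v's then 4n+2 a's then 4n-1 m's (n = 1, 2, …).
For the next term, n = 4, so the run lengths are 14, 5, 18, 15.

ccccccccccccccvvvvvaaaaaaaaaaaaaaaaaammmmmmmmmmmmmmm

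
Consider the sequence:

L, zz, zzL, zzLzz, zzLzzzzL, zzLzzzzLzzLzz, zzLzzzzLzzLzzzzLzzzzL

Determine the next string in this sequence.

zzLzzzzLzzLzzzzLzzzzLzzLzzzzLzzLzz

From term 3 onward, concatenate the last term with the second-to-last: zz·L = zzL, zzL·zz = zzLzz, …
Continuing: zzLzzzzLzzLzzzzLzzzzL · zzLzzzzLzzLzz gives term 8.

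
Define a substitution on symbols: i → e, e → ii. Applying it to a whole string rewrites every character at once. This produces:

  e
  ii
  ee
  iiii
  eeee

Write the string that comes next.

iiiiiiii

Rewriting each symbol of eeee: e→ii, e→ii, e→ii, e→ii, which concatenates to ii ii ii ii.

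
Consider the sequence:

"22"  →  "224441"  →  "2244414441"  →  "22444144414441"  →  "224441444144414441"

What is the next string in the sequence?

The strings grow by a fixed suffix 4441 each time.
So the next term is 224441444144414441·4441.

2244414441444144414441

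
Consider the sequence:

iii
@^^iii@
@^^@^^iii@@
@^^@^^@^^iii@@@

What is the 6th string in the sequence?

@^^@^^@^^@^^@^^iii@@@@@

Every step adds @^^ to the front and @ to the end of the previous string.
From @^^@^^@^^iii@@@, 2 further steps: @^^@^^@^^iii@@@ → @^^@^^@^^@^^iii@@@@ → (answer).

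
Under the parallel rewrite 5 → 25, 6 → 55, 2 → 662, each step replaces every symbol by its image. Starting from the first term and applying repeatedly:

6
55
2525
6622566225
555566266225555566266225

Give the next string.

Replace each of the 24 characters of 555566266225555566266225 in place — 25 25 25 25 55 55 662 55 55 662 662 25 25 25 25 25 55 55 662 55 55 662 662 25 — and concatenate.

252525255555662555566266225252525255555662555566266225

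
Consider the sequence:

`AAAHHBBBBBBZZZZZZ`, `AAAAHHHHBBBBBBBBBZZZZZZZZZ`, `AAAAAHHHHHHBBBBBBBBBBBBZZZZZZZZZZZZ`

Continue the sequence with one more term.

AAAAAAHHHHHHHHBBBBBBBBBBBBBBBZZZZZZZZZZZZZZZ

The n-th term is n+2 A's then 2n H's then 3n+3 B's then 3n+3 Z's (n = 1, 2, …).
At n = 4 the blocks have lengths 6, 8, 15, 15.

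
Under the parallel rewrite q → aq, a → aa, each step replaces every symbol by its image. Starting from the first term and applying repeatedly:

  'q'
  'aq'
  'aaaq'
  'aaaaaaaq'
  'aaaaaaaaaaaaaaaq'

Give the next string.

Rewriting the 16 symbols of aaaaaaaaaaaaaaaq one by one yields aa aa aa aa aa aa aa aa aa aa aa aa aa aa aa aq; concatenated:

aaaaaaaaaaaaaaaaaaaaaaaaaaaaaaaq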